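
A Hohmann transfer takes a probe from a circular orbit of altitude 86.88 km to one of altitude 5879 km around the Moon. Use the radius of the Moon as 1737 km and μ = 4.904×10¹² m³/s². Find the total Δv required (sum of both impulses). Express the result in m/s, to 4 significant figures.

Δv_total ≈ 746.8 m/s

r₁ = 1737 + 86.88 = 1823.9 km = 1.8239×10⁶ m.
r₂ = 1737 + 5879 = 7616.0 km = 7.6160×10⁶ m.
Transfer ellipse a_t = (r₁ + r₂)/2 = 4.720×10⁶ m.
At r₁: circular v_c1 = √(μ/r₁) = 1640 m/s; transfer-perilune v_p = √[μ(2/r₁ − 1/a_t)] = 2083 m/s.
Δv₁ = v_p − v_c1 = 443.2 m/s.
At r₂: circular v_c2 = √(μ/r₂) = 802.4 m/s; transfer-apolune v_a = √[μ(2/r₂ − 1/a_t)] = 498.8 m/s.
Δv₂ = v_c2 − v_a = 303.6 m/s.
Total Δv = Δv₁ + Δv₂ = 746.8 m/s.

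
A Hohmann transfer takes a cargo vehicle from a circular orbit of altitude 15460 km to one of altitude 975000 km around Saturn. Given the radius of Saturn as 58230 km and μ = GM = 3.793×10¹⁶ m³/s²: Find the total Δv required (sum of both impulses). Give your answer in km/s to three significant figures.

Δv_total ≈ 12.2 km/s

r₁ = 58230 + 15460 = 73690 km = 7.3690×10⁷ m.
r₂ = 58230 + 975000 = 1033200 km = 1.0332×10⁹ m.
Transfer ellipse a_t = (r₁ + r₂)/2 = 5.535×10⁸ m.
At r₁: circular v_c1 = √(μ/r₁) = 22690 m/s; transfer-perikrone v_p = √[μ(2/r₁ − 1/a_t)] = 31000 m/s.
Δv₁ = v_p − v_c1 = 8311 m/s.
At r₂: circular v_c2 = √(μ/r₂) = 6059 m/s; transfer-apokrone v_a = √[μ(2/r₂ − 1/a_t)] = 2211 m/s.
Δv₂ = v_c2 − v_a = 3848 m/s.
Total Δv = Δv₁ + Δv₂ = 12160 m/s = 12.16 km/s.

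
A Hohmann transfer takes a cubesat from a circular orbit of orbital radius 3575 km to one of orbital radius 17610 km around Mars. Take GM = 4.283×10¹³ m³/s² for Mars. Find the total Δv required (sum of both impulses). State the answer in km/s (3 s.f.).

r₁ = 3575 km = 3.575×10⁶ m.
r₂ = 17610 km = 1.761×10⁷ m.
Transfer ellipse a_t = (r₁ + r₂)/2 = 1.059×10⁷ m.
At r₁: circular v_c1 = √(μ/r₁) = 3461 m/s; transfer-periapsis v_p = √[μ(2/r₁ − 1/a_t)] = 4463 m/s.
Δv₁ = v_p − v_c1 = 1002 m/s.
At r₂: circular v_c2 = √(μ/r₂) = 1560 m/s; transfer-apoapsis v_a = √[μ(2/r₂ − 1/a_t)] = 906.0 m/s.
Δv₂ = v_c2 − v_a = 653.5 m/s.
Total Δv = Δv₁ + Δv₂ = 1655 m/s = 1.655 km/s.

Δv_total ≈ 1.66 km/s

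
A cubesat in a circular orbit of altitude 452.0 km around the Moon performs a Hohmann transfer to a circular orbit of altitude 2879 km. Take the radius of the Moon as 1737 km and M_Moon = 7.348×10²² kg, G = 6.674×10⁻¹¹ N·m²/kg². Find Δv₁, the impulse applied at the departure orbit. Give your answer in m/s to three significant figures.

Δv ≈ 247 m/s

μ = GM = 6.674×10⁻¹¹ × 7.348×10²² = 4.904×10¹² m³/s².
r₁ = 1737 + 452.0 = 2189.0 km = 2.1890×10⁶ m.
r₂ = 1737 + 2879 = 4616.0 km = 4.6160×10⁶ m.
Transfer ellipse a_t = (r₁ + r₂)/2 = 3.402×10⁶ m.
At r₁: circular v_c1 = √(μ/r₁) = 1497 m/s; transfer-perilune v_p = √[μ(2/r₁ − 1/a_t)] = 1743 m/s.
Δv₁ = v_p − v_c1 = 246.6 m/s.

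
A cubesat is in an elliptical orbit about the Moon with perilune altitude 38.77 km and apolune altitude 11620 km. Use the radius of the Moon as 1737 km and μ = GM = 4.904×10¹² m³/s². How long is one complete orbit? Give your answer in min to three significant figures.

r_p = 1737 + 38.77 = 1775.8 km = 1.7758×10⁶ m.
r_a = 1737 + 11620 = 13357 km = 1.3357×10⁷ m.
Semi-major axis a = (r_p + r_a)/2 = (1775.8 + 13357)/2 = 7566.4 km = 7.566×10⁶ m.
By Kepler's third law T = 2π√(a³/μ) = 2π × 9.398×10³ = 5.905×10⁴ s.
= 984.2 min.

T ≈ 984 min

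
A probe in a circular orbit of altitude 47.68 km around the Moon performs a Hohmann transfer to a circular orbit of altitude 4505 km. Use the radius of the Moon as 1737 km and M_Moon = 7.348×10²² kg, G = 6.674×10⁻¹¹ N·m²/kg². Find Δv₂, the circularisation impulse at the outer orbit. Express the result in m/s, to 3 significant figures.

Δv ≈ 295 m/s

μ = GM = 6.674×10⁻¹¹ × 7.348×10²² = 4.904×10¹² m³/s².
r₁ = 1737 + 47.68 = 1784.7 km = 1.7847×10⁶ m.
r₂ = 1737 + 4505 = 6242.0 km = 6.2420×10⁶ m.
Transfer ellipse a_t = (r₁ + r₂)/2 = 4.013×10⁶ m.
At r₁: circular v_c1 = √(μ/r₁) = 1658 m/s; transfer-perilune v_p = √[μ(2/r₁ − 1/a_t)] = 2067 m/s.
At r₂: circular v_c2 = √(μ/r₂) = 886.4 m/s; transfer-apolune v_a = √[μ(2/r₂ − 1/a_t)] = 591.1 m/s.
Δv₂ = v_c2 − v_a = 295.3 m/s.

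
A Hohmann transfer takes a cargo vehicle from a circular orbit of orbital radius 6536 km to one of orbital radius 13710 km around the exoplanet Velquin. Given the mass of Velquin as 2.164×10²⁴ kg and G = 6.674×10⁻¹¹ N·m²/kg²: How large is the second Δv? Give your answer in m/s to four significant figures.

Δv ≈ 637.7 m/s

μ = GM = 6.674×10⁻¹¹ × 2.164×10²⁴ = 1.444×10¹⁴ m³/s².
r₁ = 6536 km = 6.536×10⁶ m.
r₂ = 13710 km = 1.371×10⁷ m.
Transfer ellipse a_t = (r₁ + r₂)/2 = 1.012×10⁷ m.
At r₁: circular v_c1 = √(μ/r₁) = 4701 m/s; transfer-periapsis v_p = √[μ(2/r₁ − 1/a_t)] = 5471 m/s.
At r₂: circular v_c2 = √(μ/r₂) = 3246 m/s; transfer-apoapsis v_a = √[μ(2/r₂ − 1/a_t)] = 2608 m/s.
Δv₂ = v_c2 − v_a = 637.7 m/s.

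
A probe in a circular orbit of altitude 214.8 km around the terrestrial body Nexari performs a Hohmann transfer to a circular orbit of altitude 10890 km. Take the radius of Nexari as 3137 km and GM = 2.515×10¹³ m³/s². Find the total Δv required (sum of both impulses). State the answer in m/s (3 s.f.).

r₁ = 3137 + 214.8 = 3351.8 km = 3.3518×10⁶ m.
r₂ = 3137 + 10890 = 14027 km = 1.4027×10⁷ m.
Transfer ellipse a_t = (r₁ + r₂)/2 = 8.689×10⁶ m.
At r₁: circular v_c1 = √(μ/r₁) = 2739 m/s; transfer-periapsis v_p = √[μ(2/r₁ − 1/a_t)] = 3480 m/s.
Δv₁ = v_p − v_c1 = 741.1 m/s.
At r₂: circular v_c2 = √(μ/r₂) = 1339 m/s; transfer-apoapsis v_a = √[μ(2/r₂ − 1/a_t)] = 831.6 m/s.
Δv₂ = v_c2 − v_a = 507.4 m/s.
Total Δv = Δv₁ + Δv₂ = 1248 m/s.

Δv_total ≈ 1250 m/s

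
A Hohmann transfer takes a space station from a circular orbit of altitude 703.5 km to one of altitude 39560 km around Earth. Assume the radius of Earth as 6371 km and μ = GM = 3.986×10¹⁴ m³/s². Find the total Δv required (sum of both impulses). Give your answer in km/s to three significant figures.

r₁ = 6371 + 703.5 = 7074.5 km = 7.0745×10⁶ m.
r₂ = 6371 + 39560 = 45931 km = 4.5931×10⁷ m.
Transfer ellipse a_t = (r₁ + r₂)/2 = 2.650×10⁷ m.
At r₁: circular v_c1 = √(μ/r₁) = 7506 m/s; transfer-perigee v_p = √[μ(2/r₁ − 1/a_t)] = 9882 m/s.
Δv₁ = v_p − v_c1 = 2375 m/s.
At r₂: circular v_c2 = √(μ/r₂) = 2946 m/s; transfer-apogee v_a = √[μ(2/r₂ − 1/a_t)] = 1522 m/s.
Δv₂ = v_c2 − v_a = 1424 m/s.
Total Δv = Δv₁ + Δv₂ = 3799 m/s = 3.799 km/s.

Δv_total ≈ 3.80 km/s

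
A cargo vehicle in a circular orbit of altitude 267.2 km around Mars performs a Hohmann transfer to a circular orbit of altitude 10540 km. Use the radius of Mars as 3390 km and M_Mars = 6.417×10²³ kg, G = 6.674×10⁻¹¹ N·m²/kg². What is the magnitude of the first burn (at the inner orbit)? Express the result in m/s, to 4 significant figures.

μ = GM = 6.674×10⁻¹¹ × 6.417×10²³ = 4.283×10¹³ m³/s².
r₁ = 3390 + 267.2 = 3657.2 km = 3.6572×10⁶ m.
r₂ = 3390 + 10540 = 13930 km = 1.3930×10⁷ m.
Transfer ellipse a_t = (r₁ + r₂)/2 = 8.794×10⁶ m.
At r₁: circular v_c1 = √(μ/r₁) = 3422 m/s; transfer-periapsis v_p = √[μ(2/r₁ − 1/a_t)] = 4307 m/s.
Δv₁ = v_p − v_c1 = 885.0 m/s.

Δv ≈ 885.0 m/s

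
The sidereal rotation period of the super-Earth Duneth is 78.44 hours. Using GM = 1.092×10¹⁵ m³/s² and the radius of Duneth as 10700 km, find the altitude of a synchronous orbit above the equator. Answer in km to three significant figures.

h_sync ≈ 1.19×10⁵ km

T = 78.44 hours = 2.824×10⁵ s.
A synchronous orbit has period T, so by Kepler's third law a = (μT²/4π²)^(1/3).
μT²/4π² = 1.092×10¹⁵ × (2.824×10⁵)² / 39.48 = 2.206×10²⁴ m³.
a = 1.302×10⁸ m = 1.3017×10⁵ km.
Altitude h = a − R = 1.3017×10⁵ − 10700 = 1.1947×10⁵ km.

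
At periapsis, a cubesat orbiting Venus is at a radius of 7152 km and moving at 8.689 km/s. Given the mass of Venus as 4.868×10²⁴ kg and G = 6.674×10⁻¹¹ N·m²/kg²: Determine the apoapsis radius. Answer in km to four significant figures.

apoapsis radius ≈ 35170 km

μ = GM = 6.674×10⁻¹¹ × 4.868×10²⁴ = 3.249×10¹⁴ m³/s².
r_p = 7.152×10⁶ m.
Specific energy ε = v²/2 − μ/r = -7.677×10⁶ J/kg, so a = −μ/(2ε) = 2.116×10⁷ m.
The apsides satisfy r_p + r_a = 2a, so the apoapsis radius is 2a − r_p = 3.517×10⁷ m = 35167 km.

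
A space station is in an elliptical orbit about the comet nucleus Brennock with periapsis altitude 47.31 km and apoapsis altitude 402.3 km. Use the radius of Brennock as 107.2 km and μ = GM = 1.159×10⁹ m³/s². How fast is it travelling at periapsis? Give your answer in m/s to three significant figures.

v ≈ 107 m/s

r_p = 107.2 + 47.31 = 154.51 km = 1.5451×10⁵ m.
r_a = 107.2 + 402.3 = 509.50 km = 5.0950×10⁵ m.
Semi-major axis a = (r_p + r_a)/2 = 332.00 km = 3.320×10⁵ m.
Vis-viva: v² = μ(2/r − 1/a) = 1.159×10⁹ × (1.294×10⁻⁵ − 3.012×10⁻⁶) = 1.151×10⁴ m²/s².
v = 107.3 m/s.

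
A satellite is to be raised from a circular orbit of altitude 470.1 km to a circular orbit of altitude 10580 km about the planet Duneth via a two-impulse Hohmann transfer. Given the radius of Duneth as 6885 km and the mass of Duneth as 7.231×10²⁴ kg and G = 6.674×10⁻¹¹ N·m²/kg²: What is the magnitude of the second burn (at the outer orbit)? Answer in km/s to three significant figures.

Δv ≈ 1.21 km/s

μ = GM = 6.674×10⁻¹¹ × 7.231×10²⁴ = 4.826×10¹⁴ m³/s².
r₁ = 6885 + 470.1 = 7355.1 km = 7.3551×10⁶ m.
r₂ = 6885 + 10580 = 17465 km = 1.7465×10⁷ m.
Transfer ellipse a_t = (r₁ + r₂)/2 = 1.241×10⁷ m.
At r₁: circular v_c1 = √(μ/r₁) = 8100 m/s; transfer-periapsis v_p = √[μ(2/r₁ − 1/a_t)] = 9609 m/s.
At r₂: circular v_c2 = √(μ/r₂) = 5257 m/s; transfer-apoapsis v_a = √[μ(2/r₂ − 1/a_t)] = 4047 m/s.
Δv₂ = v_c2 − v_a = 1210 m/s.
= 1.210 km/s.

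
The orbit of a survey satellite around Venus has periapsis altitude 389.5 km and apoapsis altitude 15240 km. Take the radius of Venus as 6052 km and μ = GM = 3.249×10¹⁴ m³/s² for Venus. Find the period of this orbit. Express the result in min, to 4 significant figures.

T ≈ 300.0 min

r_p = 6052 + 389.5 = 6441.5 km = 6.4415×10⁶ m.
r_a = 6052 + 15240 = 21292 km = 2.1292×10⁷ m.
Semi-major axis a = (r_p + r_a)/2 = (6441.5 + 21292)/2 = 13867 km = 1.387×10⁷ m.
By Kepler's third law T = 2π√(a³/μ) = 2π × 2.865×10³ = 1.800×10⁴ s.
= 300.0 min.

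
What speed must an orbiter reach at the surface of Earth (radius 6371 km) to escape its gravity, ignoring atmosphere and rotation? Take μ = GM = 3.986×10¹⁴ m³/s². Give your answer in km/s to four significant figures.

v_esc ≈ 11.19 km/s

r = R = 6.371×10⁶ m.
Escape speed v_esc = √(2μ/r) = √(2 × 3.986×10¹⁴ / 6.371×10⁶) = √(1.251×10⁸) = 11190 m/s.
= 11.19 km/s.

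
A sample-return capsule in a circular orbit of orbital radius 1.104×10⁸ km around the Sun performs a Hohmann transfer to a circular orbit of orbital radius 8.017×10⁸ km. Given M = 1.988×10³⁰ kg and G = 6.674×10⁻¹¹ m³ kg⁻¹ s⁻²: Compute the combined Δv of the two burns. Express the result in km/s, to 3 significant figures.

Δv_total ≈ 17.8 km/s

μ = GM = 6.674×10⁻¹¹ × 1.988×10³⁰ = 1.327×10²⁰ m³/s².
r₁ = 1.104×10⁸ km = 1.104×10¹¹ m.
r₂ = 8.017×10⁸ km = 8.017×10¹¹ m.
Transfer ellipse a_t = (r₁ + r₂)/2 = 4.560×10¹¹ m.
At r₁: circular v_c1 = √(μ/r₁) = 34670 m/s; transfer-perihelion v_p = √[μ(2/r₁ − 1/a_t)] = 45960 m/s.
Δv₁ = v_p − v_c1 = 11300 m/s.
At r₂: circular v_c2 = √(μ/r₂) = 12860 m/s; transfer-aphelion v_a = √[μ(2/r₂ − 1/a_t)] = 6330 m/s.
Δv₂ = v_c2 − v_a = 6535 m/s.
Total Δv = Δv₁ + Δv₂ = 17830 m/s = 17.83 km/s.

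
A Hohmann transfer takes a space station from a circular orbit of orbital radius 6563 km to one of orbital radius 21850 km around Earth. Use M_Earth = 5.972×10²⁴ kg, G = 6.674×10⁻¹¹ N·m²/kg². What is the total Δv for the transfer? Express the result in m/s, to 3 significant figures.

μ = GM = 6.674×10⁻¹¹ × 5.972×10²⁴ = 3.986×10¹⁴ m³/s².
r₁ = 6563 km = 6.563×10⁶ m.
r₂ = 21850 km = 2.185×10⁷ m.
Transfer ellipse a_t = (r₁ + r₂)/2 = 1.421×10⁷ m.
At r₁: circular v_c1 = √(μ/r₁) = 7793 m/s; transfer-perigee v_p = √[μ(2/r₁ − 1/a_t)] = 9665 m/s.
Δv₁ = v_p − v_c1 = 1872 m/s.
At r₂: circular v_c2 = √(μ/r₂) = 4271 m/s; transfer-apogee v_a = √[μ(2/r₂ − 1/a_t)] = 2903 m/s.
Δv₂ = v_c2 − v_a = 1368 m/s.
Total Δv = Δv₁ + Δv₂ = 3240 m/s.

Δv_total ≈ 3240 m/s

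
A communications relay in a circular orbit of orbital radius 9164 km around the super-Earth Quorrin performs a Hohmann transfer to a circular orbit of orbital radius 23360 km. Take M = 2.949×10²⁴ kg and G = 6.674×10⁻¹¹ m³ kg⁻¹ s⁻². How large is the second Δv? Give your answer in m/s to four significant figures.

Δv ≈ 723.7 m/s

μ = GM = 6.674×10⁻¹¹ × 2.949×10²⁴ = 1.968×10¹⁴ m³/s².
r₁ = 9164 km = 9.164×10⁶ m.
r₂ = 23360 km = 2.336×10⁷ m.
Transfer ellipse a_t = (r₁ + r₂)/2 = 1.626×10⁷ m.
At r₁: circular v_c1 = √(μ/r₁) = 4634 m/s; transfer-periapsis v_p = √[μ(2/r₁ − 1/a_t)] = 5554 m/s.
At r₂: circular v_c2 = √(μ/r₂) = 2903 m/s; transfer-apoapsis v_a = √[μ(2/r₂ − 1/a_t)] = 2179 m/s.
Δv₂ = v_c2 − v_a = 723.7 m/s.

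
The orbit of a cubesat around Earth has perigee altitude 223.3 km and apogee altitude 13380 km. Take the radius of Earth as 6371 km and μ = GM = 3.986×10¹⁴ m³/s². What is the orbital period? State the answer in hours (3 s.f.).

r_p = 6371 + 223.3 = 6594.3 km = 6.5943×10⁶ m.
r_a = 6371 + 13380 = 19751 km = 1.9751×10⁷ m.
Semi-major axis a = (r_p + r_a)/2 = (6594.3 + 19751)/2 = 13173 km = 1.317×10⁷ m.
By Kepler's third law T = 2π√(a³/μ) = 2π × 2.395×10³ = 1.505×10⁴ s.
= 4.179 hours.

T ≈ 4.18 hours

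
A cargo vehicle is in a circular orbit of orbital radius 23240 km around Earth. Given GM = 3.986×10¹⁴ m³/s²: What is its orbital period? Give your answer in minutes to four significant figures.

T ≈ 587.6 minutes

r = 23240 km = 2.324×10⁷ m.
Kepler's third law: T = 2π√(r³/μ) = 2π√((2.324×10⁷)³ / 3.986×10¹⁴).
r³/μ = 3.149×10⁷ s², so T = 2π × 5.612×10³ = 3.526×10⁴ s.
Converting: 3.526×10⁴ s ÷ 60.00 = 587.6 minutes.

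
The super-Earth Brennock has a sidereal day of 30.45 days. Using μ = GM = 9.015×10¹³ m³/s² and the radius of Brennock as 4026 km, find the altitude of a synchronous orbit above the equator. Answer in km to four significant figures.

T = 30.45 days = 2.631×10⁶ s.
A synchronous orbit has period T, so by Kepler's third law a = (μT²/4π²)^(1/3).
μT²/4π² = 9.015×10¹³ × (2.631×10⁶)² / 39.48 = 1.581×10²⁵ m³.
a = 2.510×10⁸ m = 2.5096×10⁵ km.
Altitude h = a − R = 2.5096×10⁵ − 4026 = 2.4693×10⁵ km.

h_sync ≈ 2.469×10⁵ km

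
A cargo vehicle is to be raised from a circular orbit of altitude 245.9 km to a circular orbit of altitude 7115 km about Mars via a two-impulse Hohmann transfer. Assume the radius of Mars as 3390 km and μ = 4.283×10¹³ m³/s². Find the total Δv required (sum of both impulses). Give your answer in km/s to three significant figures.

r₁ = 3390 + 245.9 = 3635.9 km = 3.6359×10⁶ m.
r₂ = 3390 + 7115 = 10505 km = 1.0505×10⁷ m.
Transfer ellipse a_t = (r₁ + r₂)/2 = 7.070×10⁶ m.
At r₁: circular v_c1 = √(μ/r₁) = 3432 m/s; transfer-periapsis v_p = √[μ(2/r₁ − 1/a_t)] = 4184 m/s.
Δv₁ = v_p − v_c1 = 751.4 m/s.
At r₂: circular v_c2 = √(μ/r₂) = 2019 m/s; transfer-apoapsis v_a = √[μ(2/r₂ − 1/a_t)] = 1448 m/s.
Δv₂ = v_c2 − v_a = 571.2 m/s.
Total Δv = Δv₁ + Δv₂ = 1323 m/s = 1.323 km/s.

Δv_total ≈ 1.32 km/s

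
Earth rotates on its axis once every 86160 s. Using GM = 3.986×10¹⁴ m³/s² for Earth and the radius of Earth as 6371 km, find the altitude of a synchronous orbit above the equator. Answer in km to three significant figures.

A synchronous orbit has period T, so by Kepler's third law a = (μT²/4π²)^(1/3).
μT²/4π² = 3.986×10¹⁴ × (8.616×10⁴)² / 39.48 = 7.495×10²² m³.
a = 4.216×10⁷ m = 42163 km.
Altitude h = a − R = 42163 − 6371 = 35792 km.

h_sync ≈ 35800 km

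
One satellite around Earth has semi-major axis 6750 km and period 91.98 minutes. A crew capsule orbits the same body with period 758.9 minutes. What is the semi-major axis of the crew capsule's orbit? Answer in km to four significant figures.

Kepler's third law: a³ ∝ T², so a₂ = a₁ (T₂/T₁)^(2/3).
T₂/T₁ = 8.251, (T₂/T₁)^(2/3) = 4.083.
a₂ = 6750 × 4.083 = 27560 km.

a₂ ≈ 27560 km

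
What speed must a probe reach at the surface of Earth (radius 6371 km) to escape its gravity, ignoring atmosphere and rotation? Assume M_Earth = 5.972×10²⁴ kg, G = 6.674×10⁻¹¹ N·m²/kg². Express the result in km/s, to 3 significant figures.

v_esc ≈ 11.2 km/s

μ = GM = 6.674×10⁻¹¹ × 5.972×10²⁴ = 3.986×10¹⁴ m³/s².
r = R = 6.371×10⁶ m.
Escape speed v_esc = √(2μ/r) = √(2 × 3.986×10¹⁴ / 6.371×10⁶) = √(1.251×10⁸) = 11190 m/s.
= 11.19 km/s.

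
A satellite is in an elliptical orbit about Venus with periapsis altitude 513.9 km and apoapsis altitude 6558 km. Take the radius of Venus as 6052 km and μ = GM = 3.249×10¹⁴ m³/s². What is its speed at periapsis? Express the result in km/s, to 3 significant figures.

r_p = 6052 + 513.9 = 6565.9 km = 6.5659×10⁶ m.
r_a = 6052 + 6558 = 12610 km = 1.2610×10⁷ m.
Semi-major axis a = (r_p + r_a)/2 = 9588.0 km = 9.588×10⁶ m.
Vis-viva: v² = μ(2/r − 1/a) = 3.249×10¹⁴ × (3.046×10⁻⁷ − 1.043×10⁻⁷) = 6.508×10⁷ m²/s².
v = 8067 m/s = 8.067 km/s.

v ≈ 8.07 km/s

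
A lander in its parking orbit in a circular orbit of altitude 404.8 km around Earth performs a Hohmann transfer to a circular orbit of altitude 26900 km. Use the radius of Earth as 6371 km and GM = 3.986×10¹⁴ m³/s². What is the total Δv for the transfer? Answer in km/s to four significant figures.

r₁ = 6371 + 404.8 = 6775.8 km = 6.7758×10⁶ m.
r₂ = 6371 + 26900 = 33271 km = 3.3271×10⁷ m.
Transfer ellipse a_t = (r₁ + r₂)/2 = 2.002×10⁷ m.
At r₁: circular v_c1 = √(μ/r₁) = 7670 m/s; transfer-perigee v_p = √[μ(2/r₁ − 1/a_t)] = 9887 m/s.
Δv₁ = v_p − v_c1 = 2217 m/s.
At r₂: circular v_c2 = √(μ/r₂) = 3461 m/s; transfer-apogee v_a = √[μ(2/r₂ − 1/a_t)] = 2013 m/s.
Δv₂ = v_c2 − v_a = 1448 m/s.
Total Δv = Δv₁ + Δv₂ = 3665 m/s = 3.665 km/s.

Δv_total ≈ 3.665 km/s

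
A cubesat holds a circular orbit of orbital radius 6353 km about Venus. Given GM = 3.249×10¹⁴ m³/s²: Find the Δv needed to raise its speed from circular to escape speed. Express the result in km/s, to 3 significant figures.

r = 6353 km = 6.353×10⁶ m.
Circular speed v_c = √(μ/r) = 7151 m/s.
Escape speed v_esc = √(2μ/r) = √2 × v_c = 10110 m/s.
Δv = v_esc − v_c = 2962 m/s = 2.962 km/s.

Δv ≈ 2.96 km/s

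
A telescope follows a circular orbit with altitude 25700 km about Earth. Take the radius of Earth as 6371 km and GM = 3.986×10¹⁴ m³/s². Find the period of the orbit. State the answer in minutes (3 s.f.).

T ≈ 953 minutes

r = 6371 + 25700 = 32071 km = 3.2071×10⁷ m.
Kepler's third law: T = 2π√(r³/μ) = 2π√((3.207×10⁷)³ / 3.986×10¹⁴).
r³/μ = 8.276×10⁷ s², so T = 2π × 9.097×10³ = 5.716×10⁴ s.
Converting: 5.716×10⁴ s ÷ 60.00 = 952.6 minutes.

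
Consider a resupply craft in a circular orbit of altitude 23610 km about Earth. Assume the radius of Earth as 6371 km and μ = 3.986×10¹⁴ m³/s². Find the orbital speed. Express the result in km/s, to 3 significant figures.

v ≈ 3.65 km/s

r = 6371 + 23610 = 29981 km = 2.9981×10⁷ m.
For a circular orbit v = √(μ/r) = √(3.986×10¹⁴ / 2.998×10⁷) = √(1.330×10⁷) = 3646 m/s.
That is 3.646 km/s.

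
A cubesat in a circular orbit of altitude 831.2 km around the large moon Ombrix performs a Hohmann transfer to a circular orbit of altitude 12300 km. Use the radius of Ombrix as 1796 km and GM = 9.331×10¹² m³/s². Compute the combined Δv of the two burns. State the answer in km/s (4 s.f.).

r₁ = 1796 + 831.2 = 2627.2 km = 2.6272×10⁶ m.
r₂ = 1796 + 12300 = 14096 km = 1.4096×10⁷ m.
Transfer ellipse a_t = (r₁ + r₂)/2 = 8.362×10⁶ m.
At r₁: circular v_c1 = √(μ/r₁) = 1885 m/s; transfer-periapsis v_p = √[μ(2/r₁ − 1/a_t)] = 2447 m/s.
Δv₁ = v_p − v_c1 = 562.3 m/s.
At r₂: circular v_c2 = √(μ/r₂) = 813.6 m/s; transfer-apoapsis v_a = √[μ(2/r₂ − 1/a_t)] = 456.1 m/s.
Δv₂ = v_c2 − v_a = 357.6 m/s.
Total Δv = Δv₁ + Δv₂ = 919.9 m/s = 0.9199 km/s.

Δv_total ≈ 0.9199 km/s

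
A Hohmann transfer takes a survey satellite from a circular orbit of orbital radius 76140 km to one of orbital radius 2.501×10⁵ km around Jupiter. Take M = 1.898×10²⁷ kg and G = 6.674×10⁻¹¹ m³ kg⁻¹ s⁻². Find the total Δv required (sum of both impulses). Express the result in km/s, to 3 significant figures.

Δv_total ≈ 16.8 km/s

μ = GM = 6.674×10⁻¹¹ × 1.898×10²⁷ = 1.267×10¹⁷ m³/s².
r₁ = 76140 km = 7.614×10⁷ m.
r₂ = 2.501×10⁵ km = 2.501×10⁸ m.
Transfer ellipse a_t = (r₁ + r₂)/2 = 1.631×10⁸ m.
At r₁: circular v_c1 = √(μ/r₁) = 40790 m/s; transfer-perijove v_p = √[μ(2/r₁ − 1/a_t)] = 50510 m/s.
Δv₁ = v_p − v_c1 = 9717 m/s.
At r₂: circular v_c2 = √(μ/r₂) = 22510 m/s; transfer-apojove v_a = √[μ(2/r₂ − 1/a_t)] = 15380 m/s.
Δv₂ = v_c2 − v_a = 7129 m/s.
Total Δv = Δv₁ + Δv₂ = 16850 m/s = 16.85 km/s.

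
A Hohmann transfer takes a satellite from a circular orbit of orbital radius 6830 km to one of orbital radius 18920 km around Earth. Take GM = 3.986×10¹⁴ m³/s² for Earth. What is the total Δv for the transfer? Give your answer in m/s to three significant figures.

r₁ = 6830 km = 6.830×10⁶ m.
r₂ = 18920 km = 1.892×10⁷ m.
Transfer ellipse a_t = (r₁ + r₂)/2 = 1.288×10⁷ m.
At r₁: circular v_c1 = √(μ/r₁) = 7639 m/s; transfer-perigee v_p = √[μ(2/r₁ − 1/a_t)] = 9261 m/s.
Δv₁ = v_p − v_c1 = 1621 m/s.
At r₂: circular v_c2 = √(μ/r₂) = 4590 m/s; transfer-apogee v_a = √[μ(2/r₂ − 1/a_t)] = 3343 m/s.
Δv₂ = v_c2 − v_a = 1247 m/s.
Total Δv = Δv₁ + Δv₂ = 2868 m/s.

Δv_total ≈ 2870 m/s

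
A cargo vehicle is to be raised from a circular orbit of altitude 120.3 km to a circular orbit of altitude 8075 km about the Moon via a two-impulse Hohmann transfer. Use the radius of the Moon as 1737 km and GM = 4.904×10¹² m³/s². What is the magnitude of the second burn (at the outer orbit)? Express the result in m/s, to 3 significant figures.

r₁ = 1737 + 120.3 = 1857.3 km = 1.8573×10⁶ m.
r₂ = 1737 + 8075 = 9812.0 km = 9.8120×10⁶ m.
Transfer ellipse a_t = (r₁ + r₂)/2 = 5.835×10⁶ m.
At r₁: circular v_c1 = √(μ/r₁) = 1625 m/s; transfer-perilune v_p = √[μ(2/r₁ − 1/a_t)] = 2107 m/s.
At r₂: circular v_c2 = √(μ/r₂) = 707.0 m/s; transfer-apolune v_a = √[μ(2/r₂ − 1/a_t)] = 398.9 m/s.
Δv₂ = v_c2 − v_a = 308.1 m/s.

Δv ≈ 308 m/s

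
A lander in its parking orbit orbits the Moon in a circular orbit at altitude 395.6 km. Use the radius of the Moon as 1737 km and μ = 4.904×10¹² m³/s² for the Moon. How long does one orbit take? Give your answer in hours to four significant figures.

r = 1737 + 395.6 = 2132.6 km = 2.1326×10⁶ m.
Kepler's third law: T = 2π√(r³/μ) = 2π√((2.133×10⁶)³ / 4.904×10¹²).
r³/μ = 1.978×10⁶ s², so T = 2π × 1.406×10³ = 8.836×10³ s.
Converting: 8.836×10³ s ÷ 3600 = 2.455 hours.

T ≈ 2.455 hours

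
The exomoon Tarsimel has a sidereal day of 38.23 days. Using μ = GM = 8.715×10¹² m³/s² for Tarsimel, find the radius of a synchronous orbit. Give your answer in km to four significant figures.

r_sync ≈ 1.340×10⁵ km

T = 38.23 days = 3.303×10⁶ s.
A synchronous orbit has period T, so by Kepler's third law a = (μT²/4π²)^(1/3).
μT²/4π² = 8.715×10¹² × (3.303×10⁶)² / 39.48 = 2.408×10²⁴ m³.
a = 1.340×10⁸ m = 1.3404×10⁵ km.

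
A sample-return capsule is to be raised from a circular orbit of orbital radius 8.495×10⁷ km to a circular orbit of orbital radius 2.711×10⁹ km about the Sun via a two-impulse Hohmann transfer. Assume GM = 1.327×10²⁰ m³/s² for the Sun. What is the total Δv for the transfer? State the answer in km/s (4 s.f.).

Δv_total ≈ 20.79 km/s

r₁ = 8.495×10⁷ km = 8.495×10¹⁰ m.
r₂ = 2.711×10⁹ km = 2.711×10¹² m.
Transfer ellipse a_t = (r₁ + r₂)/2 = 1.398×10¹² m.
At r₁: circular v_c1 = √(μ/r₁) = 39520 m/s; transfer-perihelion v_p = √[μ(2/r₁ − 1/a_t)] = 55040 m/s.
Δv₁ = v_p − v_c1 = 15520 m/s.
At r₂: circular v_c2 = √(μ/r₂) = 6996 m/s; transfer-aphelion v_a = √[μ(2/r₂ − 1/a_t)] = 1725 m/s.
Δv₂ = v_c2 − v_a = 5272 m/s.
Total Δv = Δv₁ + Δv₂ = 20790 m/s = 20.79 km/s.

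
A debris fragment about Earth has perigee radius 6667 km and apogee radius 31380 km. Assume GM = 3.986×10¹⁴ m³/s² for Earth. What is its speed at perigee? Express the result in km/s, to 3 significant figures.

v ≈ 9.93 km/s

Semi-major axis a = (r_p + r_a)/2 = 19024 km = 1.902×10⁷ m.
Vis-viva: v² = μ(2/r − 1/a) = 3.986×10¹⁴ × (3.000×10⁻⁷ − 5.257×10⁻⁸) = 9.862×10⁷ m²/s².
v = 9931 m/s = 9.931 km/s.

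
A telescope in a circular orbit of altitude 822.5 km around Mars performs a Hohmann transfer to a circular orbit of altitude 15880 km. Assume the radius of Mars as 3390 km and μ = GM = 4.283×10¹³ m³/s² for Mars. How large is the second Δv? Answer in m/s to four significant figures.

Δv ≈ 597.9 m/s

r₁ = 3390 + 822.5 = 4212.5 km = 4.2125×10⁶ m.
r₂ = 3390 + 15880 = 19270 km = 1.9270×10⁷ m.
Transfer ellipse a_t = (r₁ + r₂)/2 = 1.174×10⁷ m.
At r₁: circular v_c1 = √(μ/r₁) = 3189 m/s; transfer-periapsis v_p = √[μ(2/r₁ − 1/a_t)] = 4085 m/s.
At r₂: circular v_c2 = √(μ/r₂) = 1491 m/s; transfer-apoapsis v_a = √[μ(2/r₂ − 1/a_t)] = 893.0 m/s.
Δv₂ = v_c2 − v_a = 597.9 m/s.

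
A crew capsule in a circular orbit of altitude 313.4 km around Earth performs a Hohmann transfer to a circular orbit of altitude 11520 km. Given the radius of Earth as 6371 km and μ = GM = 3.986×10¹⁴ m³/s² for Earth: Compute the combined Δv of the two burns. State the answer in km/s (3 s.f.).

Δv_total ≈ 2.83 km/s

r₁ = 6371 + 313.4 = 6684.4 km = 6.6844×10⁶ m.
r₂ = 6371 + 11520 = 17891 km = 1.7891×10⁷ m.
Transfer ellipse a_t = (r₁ + r₂)/2 = 1.229×10⁷ m.
At r₁: circular v_c1 = √(μ/r₁) = 7722 m/s; transfer-perigee v_p = √[μ(2/r₁ − 1/a_t)] = 9318 m/s.
Δv₁ = v_p − v_c1 = 1596 m/s.
At r₂: circular v_c2 = √(μ/r₂) = 4720 m/s; transfer-apogee v_a = √[μ(2/r₂ − 1/a_t)] = 3481 m/s.
Δv₂ = v_c2 − v_a = 1239 m/s.
Total Δv = Δv₁ + Δv₂ = 2835 m/s = 2.835 km/s.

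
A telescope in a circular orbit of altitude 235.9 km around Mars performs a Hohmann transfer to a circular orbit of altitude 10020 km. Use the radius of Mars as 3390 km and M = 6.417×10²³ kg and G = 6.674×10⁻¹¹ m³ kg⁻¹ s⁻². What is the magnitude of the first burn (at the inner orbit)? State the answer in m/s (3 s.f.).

μ = GM = 6.674×10⁻¹¹ × 6.417×10²³ = 4.283×10¹³ m³/s².
r₁ = 3390 + 235.9 = 3625.9 km = 3.6259×10⁶ m.
r₂ = 3390 + 10020 = 13410 km = 1.3410×10⁷ m.
Transfer ellipse a_t = (r₁ + r₂)/2 = 8.518×10⁶ m.
At r₁: circular v_c1 = √(μ/r₁) = 3437 m/s; transfer-periapsis v_p = √[μ(2/r₁ − 1/a_t)] = 4312 m/s.
Δv₁ = v_p − v_c1 = 875.4 m/s.

Δv ≈ 875 m/s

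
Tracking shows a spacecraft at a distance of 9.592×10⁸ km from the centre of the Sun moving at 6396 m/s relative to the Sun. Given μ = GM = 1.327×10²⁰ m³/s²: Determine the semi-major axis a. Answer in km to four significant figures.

a ≈ 5.628×10⁸ km

r = 9.592×10¹¹ m.
Vis-viva rearranged: 1/a = 2/r − v²/μ = 2.085×10⁻¹² − 3.083×10⁻¹³ = 1.777×10⁻¹² m⁻¹.
a = 5.628×10¹¹ m = 5.6281×10⁸ km.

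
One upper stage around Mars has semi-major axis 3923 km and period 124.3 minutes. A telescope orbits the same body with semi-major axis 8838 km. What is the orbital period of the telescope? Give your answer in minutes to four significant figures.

Kepler's third law: T² ∝ a³, so T₂ = T₁ (a₂/a₁)^(3/2).
a₂/a₁ = 2.253, (a₂/a₁)^(3/2) = 3.381.
T₂ = 124.3 × 3.381 = 420.3 minutes.

T₂ ≈ 420.3 minutes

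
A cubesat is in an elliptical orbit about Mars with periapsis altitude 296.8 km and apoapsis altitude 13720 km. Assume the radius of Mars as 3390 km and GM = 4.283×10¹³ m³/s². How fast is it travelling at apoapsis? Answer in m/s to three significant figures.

v ≈ 942 m/s

r_p = 3390 + 296.8 = 3686.8 km = 3.6868×10⁶ m.
r_a = 3390 + 13720 = 17110 km = 1.7110×10⁷ m.
Semi-major axis a = (r_p + r_a)/2 = 10398 km = 1.040×10⁷ m.
Vis-viva: v² = μ(2/r − 1/a) = 4.283×10¹³ × (1.169×10⁻⁷ − 9.617×10⁻⁸) = 8.875×10⁵ m²/s².
v = 942.1 m/s.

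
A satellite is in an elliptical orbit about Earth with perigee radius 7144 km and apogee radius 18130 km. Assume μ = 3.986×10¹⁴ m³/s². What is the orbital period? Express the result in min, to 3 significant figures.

Semi-major axis a = (r_p + r_a)/2 = (7144.0 + 18130)/2 = 12637 km = 1.264×10⁷ m.
By Kepler's third law T = 2π√(a³/μ) = 2π × 2.250×10³ = 1.414×10⁴ s.
= 235.6 min.

T ≈ 236 min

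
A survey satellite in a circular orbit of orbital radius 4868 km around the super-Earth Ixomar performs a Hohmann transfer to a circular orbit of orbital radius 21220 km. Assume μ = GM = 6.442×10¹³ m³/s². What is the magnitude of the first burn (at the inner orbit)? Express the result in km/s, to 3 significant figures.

Δv ≈ 1.00 km/s

r₁ = 4868 km = 4.868×10⁶ m.
r₂ = 21220 km = 2.122×10⁷ m.
Transfer ellipse a_t = (r₁ + r₂)/2 = 1.304×10⁷ m.
At r₁: circular v_c1 = √(μ/r₁) = 3638 m/s; transfer-periapsis v_p = √[μ(2/r₁ − 1/a_t)] = 4640 m/s.
Δv₁ = v_p − v_c1 = 1002 m/s.
= 1.002 km/s.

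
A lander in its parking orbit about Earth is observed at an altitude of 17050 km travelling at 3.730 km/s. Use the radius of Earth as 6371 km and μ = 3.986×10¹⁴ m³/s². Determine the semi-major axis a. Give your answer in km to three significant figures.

a ≈ 19800 km

r = 6371 + 17050 = 23421 km = 2.342×10⁷ m.
Vis-viva rearranged: 1/a = 2/r − v²/μ = 8.539×10⁻⁸ − 3.490×10⁻⁸ = 5.049×10⁻⁸ m⁻¹.
a = 1.981×10⁷ m = 19806 km.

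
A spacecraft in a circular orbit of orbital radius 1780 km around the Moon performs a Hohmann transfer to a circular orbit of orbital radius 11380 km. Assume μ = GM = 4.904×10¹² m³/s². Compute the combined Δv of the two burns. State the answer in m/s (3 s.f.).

Δv_total ≈ 838 m/s

r₁ = 1780 km = 1.780×10⁶ m.
r₂ = 11380 km = 1.138×10⁷ m.
Transfer ellipse a_t = (r₁ + r₂)/2 = 6.580×10⁶ m.
At r₁: circular v_c1 = √(μ/r₁) = 1660 m/s; transfer-perilune v_p = √[μ(2/r₁ − 1/a_t)] = 2183 m/s.
Δv₁ = v_p − v_c1 = 523.0 m/s.
At r₂: circular v_c2 = √(μ/r₂) = 656.5 m/s; transfer-apolune v_a = √[μ(2/r₂ − 1/a_t)] = 341.4 m/s.
Δv₂ = v_c2 − v_a = 315.0 m/s.
Total Δv = Δv₁ + Δv₂ = 838.0 m/s.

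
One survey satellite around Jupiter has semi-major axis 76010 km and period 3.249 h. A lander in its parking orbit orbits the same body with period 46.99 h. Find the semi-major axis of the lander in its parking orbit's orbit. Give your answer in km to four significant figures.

Kepler's third law: a³ ∝ T², so a₂ = a₁ (T₂/T₁)^(2/3).
T₂/T₁ = 14.46, (T₂/T₁)^(2/3) = 5.936.
a₂ = 76010 × 5.936 = 4.512×10⁵ km.

a₂ ≈ 4.512×10⁵ km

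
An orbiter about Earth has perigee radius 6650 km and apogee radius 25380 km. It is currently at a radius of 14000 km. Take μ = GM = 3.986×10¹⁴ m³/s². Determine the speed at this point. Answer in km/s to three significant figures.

v ≈ 5.66 km/s

Semi-major axis a = (r_p + r_a)/2 = 16015 km = 1.602×10⁷ m.
Vis-viva: v² = μ(2/r − 1/a) = 3.986×10¹⁴ × (1.429×10⁻⁷ − 6.244×10⁻⁸) = 3.205×10⁷ m²/s².
v = 5662 m/s = 5.662 km/s.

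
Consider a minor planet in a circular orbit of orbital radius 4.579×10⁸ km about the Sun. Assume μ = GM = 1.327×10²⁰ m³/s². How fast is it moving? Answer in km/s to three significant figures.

r = 4.579×10⁸ km = 4.579×10¹¹ m.
For a circular orbit v = √(μ/r) = √(1.327×10²⁰ / 4.579×10¹¹) = √(2.898×10⁸) = 17020 m/s.
That is 17.02 km/s.

v ≈ 17.0 km/s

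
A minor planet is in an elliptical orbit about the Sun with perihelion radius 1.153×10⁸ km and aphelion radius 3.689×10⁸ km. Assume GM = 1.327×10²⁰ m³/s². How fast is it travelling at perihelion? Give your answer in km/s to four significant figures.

v ≈ 41.88 km/s

Semi-major axis a = (r_p + r_a)/2 = 2.4210×10⁸ km = 2.421×10¹¹ m.
Vis-viva: v² = μ(2/r − 1/a) = 1.327×10²⁰ × (1.735×10⁻¹¹ − 4.131×10⁻¹²) = 1.754×10⁹ m²/s².
v = 41880 m/s = 41.88 km/s.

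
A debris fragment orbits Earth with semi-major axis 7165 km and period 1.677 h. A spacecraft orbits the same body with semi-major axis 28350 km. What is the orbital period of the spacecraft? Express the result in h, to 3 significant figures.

T₂ ≈ 13.2 h

Kepler's third law: T² ∝ a³, so T₂ = T₁ (a₂/a₁)^(3/2).
a₂/a₁ = 3.957, (a₂/a₁)^(3/2) = 7.871.
T₂ = 1.677 × 7.871 = 13.20 h.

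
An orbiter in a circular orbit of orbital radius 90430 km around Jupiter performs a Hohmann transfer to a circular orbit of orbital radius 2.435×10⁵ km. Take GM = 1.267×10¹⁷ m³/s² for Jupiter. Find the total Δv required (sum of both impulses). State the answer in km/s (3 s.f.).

r₁ = 90430 km = 9.043×10⁷ m.
r₂ = 2.435×10⁵ km = 2.435×10⁸ m.
Transfer ellipse a_t = (r₁ + r₂)/2 = 1.670×10⁸ m.
At r₁: circular v_c1 = √(μ/r₁) = 37430 m/s; transfer-perijove v_p = √[μ(2/r₁ − 1/a_t)] = 45200 m/s.
Δv₁ = v_p − v_c1 = 7772 m/s.
At r₂: circular v_c2 = √(μ/r₂) = 22810 m/s; transfer-apojove v_a = √[μ(2/r₂ − 1/a_t)] = 16790 m/s.
Δv₂ = v_c2 − v_a = 6023 m/s.
Total Δv = Δv₁ + Δv₂ = 13800 m/s = 13.80 km/s.

Δv_total ≈ 13.8 km/s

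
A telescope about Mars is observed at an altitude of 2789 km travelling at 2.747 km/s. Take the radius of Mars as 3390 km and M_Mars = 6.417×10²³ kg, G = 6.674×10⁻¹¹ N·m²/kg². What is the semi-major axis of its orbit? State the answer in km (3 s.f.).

μ = GM = 6.674×10⁻¹¹ × 6.417×10²³ = 4.283×10¹³ m³/s².
r = 3390 + 2789 = 6179.0 km = 6.179×10⁶ m.
Vis-viva rearranged: 1/a = 2/r − v²/μ = 3.237×10⁻⁷ − 1.762×10⁻⁷ = 1.475×10⁻⁷ m⁻¹.
a = 6.781×10⁶ m = 6780.6 km.

a ≈ 6780 km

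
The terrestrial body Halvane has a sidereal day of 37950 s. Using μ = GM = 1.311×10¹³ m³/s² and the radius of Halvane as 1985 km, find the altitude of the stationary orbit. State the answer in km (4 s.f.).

h_sync ≈ 5835 km

A synchronous orbit has period T, so by Kepler's third law a = (μT²/4π²)^(1/3).
μT²/4π² = 1.311×10¹³ × (3.795×10⁴)² / 39.48 = 4.783×10²⁰ m³.
a = 7.820×10⁶ m = 7820.3 km.
Altitude h = a − R = 7820.3 − 1985 = 5835.3 km.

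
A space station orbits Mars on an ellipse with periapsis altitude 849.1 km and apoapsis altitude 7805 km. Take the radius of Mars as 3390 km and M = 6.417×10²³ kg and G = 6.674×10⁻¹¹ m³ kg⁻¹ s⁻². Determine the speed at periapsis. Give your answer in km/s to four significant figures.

μ = GM = 6.674×10⁻¹¹ × 6.417×10²³ = 4.283×10¹³ m³/s².
r_p = 3390 + 849.1 = 4239.1 km = 4.2391×10⁶ m.
r_a = 3390 + 7805 = 11195 km = 1.1195×10⁷ m.
Semi-major axis a = (r_p + r_a)/2 = 7717.1 km = 7.717×10⁶ m.
Vis-viva: v² = μ(2/r − 1/a) = 4.283×10¹³ × (4.718×10⁻⁷ − 1.296×10⁻⁷) = 1.466×10⁷ m²/s².
v = 3828 m/s = 3.828 km/s.

v ≈ 3.828 km/s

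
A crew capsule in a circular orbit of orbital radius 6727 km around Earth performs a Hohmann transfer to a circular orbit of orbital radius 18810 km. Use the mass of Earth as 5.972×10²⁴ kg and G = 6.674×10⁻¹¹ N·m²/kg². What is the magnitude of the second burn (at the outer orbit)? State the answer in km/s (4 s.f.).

Δv ≈ 1.262 km/s

μ = GM = 6.674×10⁻¹¹ × 5.972×10²⁴ = 3.986×10¹⁴ m³/s².
r₁ = 6727 km = 6.727×10⁶ m.
r₂ = 18810 km = 1.881×10⁷ m.
Transfer ellipse a_t = (r₁ + r₂)/2 = 1.277×10⁷ m.
At r₁: circular v_c1 = √(μ/r₁) = 7697 m/s; transfer-perigee v_p = √[μ(2/r₁ − 1/a_t)] = 9343 m/s.
At r₂: circular v_c2 = √(μ/r₂) = 4603 m/s; transfer-apogee v_a = √[μ(2/r₂ − 1/a_t)] = 3341 m/s.
Δv₂ = v_c2 − v_a = 1262 m/s.
= 1.262 km/s.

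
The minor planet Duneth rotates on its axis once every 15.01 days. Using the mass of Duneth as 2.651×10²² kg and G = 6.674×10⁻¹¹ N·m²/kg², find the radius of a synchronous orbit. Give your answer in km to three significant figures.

r_sync ≈ 42200 km

μ = GM = 6.674×10⁻¹¹ × 2.651×10²² = 1.769×10¹² m³/s².
T = 15.01 days = 1.297×10⁶ s.
A synchronous orbit has period T, so by Kepler's third law a = (μT²/4π²)^(1/3).
μT²/4π² = 1.769×10¹² × (1.297×10⁶)² / 39.48 = 7.537×10²² m³.
a = 4.224×10⁷ m = 42242 km.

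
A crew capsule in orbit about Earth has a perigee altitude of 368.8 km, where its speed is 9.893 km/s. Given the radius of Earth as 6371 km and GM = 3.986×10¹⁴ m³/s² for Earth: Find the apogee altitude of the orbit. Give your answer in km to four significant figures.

r_p = 6371 + 368.8 = 6739.8 km = 6.740×10⁶ m.
Specific energy ε = v²/2 − μ/r = -1.021×10⁷ J/kg, so a = −μ/(2ε) = 1.953×10⁷ m.
The apsides satisfy r_p + r_a = 2a, so the apogee radius is 2a − r_p = 3.232×10⁷ m = 32318 km.
Apogee altitude = 32318 − 6371 = 25947 km.

apogee altitude ≈ 25950 km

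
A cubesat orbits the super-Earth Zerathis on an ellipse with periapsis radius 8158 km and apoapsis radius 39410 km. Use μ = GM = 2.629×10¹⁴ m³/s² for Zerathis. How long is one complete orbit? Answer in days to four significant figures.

T ≈ 0.5202 days

Semi-major axis a = (r_p + r_a)/2 = (8158.0 + 39410)/2 = 23784 km = 2.378×10⁷ m.
By Kepler's third law T = 2π√(a³/μ) = 2π × 7.154×10³ = 4.495×10⁴ s.
= 0.5202 days.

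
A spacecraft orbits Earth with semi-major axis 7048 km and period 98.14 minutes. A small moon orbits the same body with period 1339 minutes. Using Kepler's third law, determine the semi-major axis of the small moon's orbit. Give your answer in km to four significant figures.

Kepler's third law: a³ ∝ T², so a₂ = a₁ (T₂/T₁)^(2/3).
T₂/T₁ = 13.64, (T₂/T₁)^(2/3) = 5.710.
a₂ = 7048 × 5.710 = 40240 km.

a₂ ≈ 40240 km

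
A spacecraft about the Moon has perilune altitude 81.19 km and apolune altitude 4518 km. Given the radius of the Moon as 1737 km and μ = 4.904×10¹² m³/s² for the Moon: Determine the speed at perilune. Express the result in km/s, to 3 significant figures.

r_p = 1737 + 81.19 = 1818.2 km = 1.8182×10⁶ m.
r_a = 1737 + 4518 = 6255.0 km = 6.2550×10⁶ m.
Semi-major axis a = (r_p + r_a)/2 = 4036.6 km = 4.037×10⁶ m.
Vis-viva: v² = μ(2/r − 1/a) = 4.904×10¹² × (1.100×10⁻⁶ − 2.477×10⁻⁷) = 4.179×10⁶ m²/s².
v = 2044 m/s = 2.044 km/s.

v ≈ 2.04 km/s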